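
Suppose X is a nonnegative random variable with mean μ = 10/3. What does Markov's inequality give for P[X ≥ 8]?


μ = E[X] = 10/3, a = 8.
Markov: P[X ≥ 8] ≤ μ/a = (10/3)/8 = 5/12.
Numerically: ≈ 0.41667.
(Since a = 8 > μ = 3.33333, the bound 5/12 is < 1 and informative.)

P[X ≥ 8] ≤ 5/12 ≈ 0.41667.


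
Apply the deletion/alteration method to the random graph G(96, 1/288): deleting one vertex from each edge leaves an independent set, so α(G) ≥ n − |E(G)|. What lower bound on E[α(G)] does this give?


E[|E(G)|] = C(96, 2)·p = 4560 · (1/288) = 95/6.
E[α(G)] ≥ n − E[|E(G)|] = 96 − 95/6 = 481/6.
Numerically: ≈ 80.1667.
(This is only a lower bound; the true E[α(G)] may be larger.)

E[α(G)] ≥ 481/6 ≈ 80.1667.


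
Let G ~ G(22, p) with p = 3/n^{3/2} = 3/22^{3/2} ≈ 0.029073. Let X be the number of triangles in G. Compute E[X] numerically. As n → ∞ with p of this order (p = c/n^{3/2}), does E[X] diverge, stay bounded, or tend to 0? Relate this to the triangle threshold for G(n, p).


Number of potential triangles: C(22, 3) = 1540.
Each occurs with probability p³ ≈ (0.029073)³ ≈ 2.4573199e-05.
By linearity: E[X] = C(22, 3)·p³ ≈ 1540 · 2.4573199e-05 ≈ 0.03784.
Since α = 3/2 > 1, p = c/n^{3/2} = o(1/n) is below the triangle threshold p ~ 1/n. Asymptotically E[X] ~ (c³/6)·n^{3(1−α)} = (3³/6)·n^{-1.5} → 0, so by Markov's inequality G has no triangles w.h.p.

E[X] ≈ 0.03784; in regime p = Θ(1/n^{3/2}) E[X] tends to 0 (below the triangle threshold p ~ 1/n).


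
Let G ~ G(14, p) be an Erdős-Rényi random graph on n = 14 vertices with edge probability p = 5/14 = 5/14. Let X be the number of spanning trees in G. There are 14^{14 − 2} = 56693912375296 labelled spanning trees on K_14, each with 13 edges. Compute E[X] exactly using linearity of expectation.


K_14 has 14^{14 − 2} = 56693912375296 labelled spanning trees.
For each such spanning tree H, let X_H = 1 if all 13 edges of H are present in G. Then P[X_H = 1] = p^{13} = (5/14)^{13} = 1220703125/793714773254144.
By linearity: E[X] = Σ_H E[X_H] = 56693912375296 · p^{13} = 56693912375296 · 1220703125/793714773254144 = 1220703125/14.
Numerically: E[X] ≈ 8.719e+07.

E[X] = 56693912375296 · (5/14)^{13} = 1220703125/14 ≈ 8.719e+07.


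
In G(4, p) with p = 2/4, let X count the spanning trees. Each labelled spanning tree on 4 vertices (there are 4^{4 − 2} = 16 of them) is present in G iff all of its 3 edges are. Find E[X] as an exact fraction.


K_4 has 4^{4 − 2} = 16 labelled spanning trees.
For each such spanning tree H, let X_H = 1 if all 3 edges of H are present in G. Then P[X_H = 1] = p^{3} = (1/2)^{3} = 1/8.
Summing the indicators: E[X] = Σ_H E[X_H] = 16 · p^{3} = 16 · 1/8 = 2.
Numerically: E[X] ≈ 2.

E[X] = 16 · (1/2)^{3} = 2 ≈ 2.


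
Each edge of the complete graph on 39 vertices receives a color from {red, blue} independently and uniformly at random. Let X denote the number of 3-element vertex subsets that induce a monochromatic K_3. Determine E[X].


Let X = Σ_S X_S over the C(39, 3) = 9139 subsets S of size 3, where X_S = 1 if the K_3 on S is monochromatic.
For a fixed S, the K_3 on S has C(3, 2) = 3 edges. P[all 3 edges red] = (1/2)^3, and likewise for blue, so P[monochromatic] = 2·(1/2)^3 = 2^{1 − 3} = 1/4.
Summing: E[X] = C(39, 3) · 2^{1 − 3} = 9139 · 1/4 = 9139/4.
Numerically: E[X] ≈ 2284.750000.

E[X] = C(39,3)·2^(1−C(3,2)) = 9139/4 ≈ 2284.750000.


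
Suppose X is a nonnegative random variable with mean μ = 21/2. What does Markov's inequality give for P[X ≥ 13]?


μ = E[X] = 21/2, a = 13.
Markov: P[X ≥ 13] ≤ μ/a = (21/2)/13 = 21/26.
Numerically: ≈ 0.807692.
(Since a = 13 > μ = 10.500000, the bound 21/26 is < 1 and informative.)

P[X ≥ 13] ≤ 21/26 ≈ 0.807692.


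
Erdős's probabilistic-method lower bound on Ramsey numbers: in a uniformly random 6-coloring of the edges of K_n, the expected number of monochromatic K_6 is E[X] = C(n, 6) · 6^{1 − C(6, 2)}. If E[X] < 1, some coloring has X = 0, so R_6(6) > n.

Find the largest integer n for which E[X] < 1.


We need C(n, 6) · 6^{1 − 15} < 1, i.e. C(n, 6) < 6^{15 − 1} = 78364164096.
Check values of n near the boundary:
  n = 196: C(196, 6) = 72887293024; 72887293024 < 78364164096? YES
  n = 197: C(197, 6) = 75176946208; 75176946208 < 78364164096? YES
  n = 198: C(198, 6) = 77526225777; 77526225777 < 78364164096? YES
  n = 199: C(199, 6) = 79936367511; 79936367511 < 78364164096? NO
  n = 200: C(200, 6) = 82408626300; 82408626300 < 78364164096? NO
  n = 201: C(201, 6) = 84944276340; 84944276340 < 78364164096? NO
The largest n with C(n, 6) < 78364164096 is n = 198 (where E[X] = 25842075259/26121388032 ≈ 0.98931). Hence R_6(6) > 198, i.e. R_6(6) ≥ 199.

Largest n = 198; hence R_6(6) > 198.


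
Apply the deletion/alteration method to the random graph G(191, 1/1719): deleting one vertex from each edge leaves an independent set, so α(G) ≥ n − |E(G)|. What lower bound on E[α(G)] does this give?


E[|E(G)|] = C(191, 2)·p = 18145 · (1/1719) = 95/9.
E[α(G)] ≥ n − E[|E(G)|] = 191 − 95/9 = 1624/9.
Numerically: ≈ 180.444444.
(This is only a lower bound; the true E[α(G)] may be larger.)

E[α(G)] ≥ 1624/9 ≈ 180.444444.


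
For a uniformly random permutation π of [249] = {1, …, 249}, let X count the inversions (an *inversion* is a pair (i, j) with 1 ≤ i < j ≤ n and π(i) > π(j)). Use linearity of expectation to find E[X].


Write X = Σ X_I over the C(249, 2) = 30876 pairs i < j, with X_I the indicator of one inversion.
There are 30876 indicators.
For each fixed pair i < j, the values π(i) and π(j) are two distinct elements of {1, …, 249} in uniformly random order; by symmetry P[π(i) > π(j)] = 1/2.
By linearity: E[X] = 30876 · (1/2) = C(249, 2) · (1/2) = 30876/2 = 15438 ≈ 15438.00000.

E[X] = 15438 = 15438.00000.


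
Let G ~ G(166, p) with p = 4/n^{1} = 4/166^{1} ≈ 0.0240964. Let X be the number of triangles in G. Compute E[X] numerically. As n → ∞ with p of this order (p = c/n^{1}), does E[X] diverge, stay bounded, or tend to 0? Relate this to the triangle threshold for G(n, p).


Number of potential triangles: C(166, 3) = 748660.
Each occurs with probability p³ ≈ (0.0240964)³ ≈ 1.39912240e-05.
By linearity: E[X] = C(166, 3)·p³ ≈ 748660 · 1.39912240e-05 ≈ 10.474670.
Here α = 1, so p = 4/n is exactly at the triangle threshold p ~ 1/n. Asymptotically E[X] → c³/6 = 4³/6 = 32/3 ≈ 10.666667, a bounded constant. In this regime the triangle count is asymptotically Poisson(c³/6).

E[X] ≈ 10.474670; in regime p = Θ(1/n^{1}) E[X] stays bounded (at the triangle threshold p ~ 1/n).


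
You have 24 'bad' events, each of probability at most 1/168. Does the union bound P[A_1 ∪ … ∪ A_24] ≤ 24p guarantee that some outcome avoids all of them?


Union bound: P[∪_{i=1}^{24} A_i] ≤ Σ_i P[A_i] ≤ 24·p = 24·(1/168) = 1/7.
Numerically: 1/7 ≈ 0.143.
Is 1/7 < 1? YES.
Since P[∪ A_i] ≤ 1/7 < 1, the complement has P[∩ A_i^c] ≥ 1 − 1/7 = 6/7 > 0, so some outcome avoids every A_i.

24·p = 1/7 ≈ 0.143; existence CERTIFIED by the union bound.


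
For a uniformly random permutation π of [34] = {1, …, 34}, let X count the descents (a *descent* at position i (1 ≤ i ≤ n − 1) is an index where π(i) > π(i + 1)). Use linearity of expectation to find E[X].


Write X = Σ X_I over i = 1, …, 33, with X_I the indicator of one descent.
There are 33 indicators.
For each fixed i, the pair (π(i), π(i+1)) is a uniformly random ordered pair of distinct values from {1, …, 34}; by symmetry P[π(i) > π(i+1)] = 1/2.
By linearity: E[X] = 33 · (1/2) = (34 − 1) · (1/2) = 33/2 ≈ 16.500.

E[X] = 33/2 = 16.500.


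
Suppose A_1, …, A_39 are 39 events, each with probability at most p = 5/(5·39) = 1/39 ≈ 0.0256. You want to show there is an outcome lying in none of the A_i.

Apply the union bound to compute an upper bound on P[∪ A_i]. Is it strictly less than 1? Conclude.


Union bound: P[∪_{i=1}^{39} A_i] ≤ Σ_i P[A_i] ≤ 39·p = 39·(1/39) = 1.
Numerically: 1 ≈ 1.0000.
Is 1 < 1? NO.
Since the bound 1 is ≥ 1, the union bound is uninformative here; it does NOT by itself certify existence.

39·p = 1 ≈ 1.0000; existence NOT certified by the union bound.


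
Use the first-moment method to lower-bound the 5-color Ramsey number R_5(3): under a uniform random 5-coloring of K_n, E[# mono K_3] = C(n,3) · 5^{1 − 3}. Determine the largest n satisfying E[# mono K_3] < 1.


We need C(n, 3) · 5^{1 − 3} < 1, i.e. C(n, 3) < 5^{3 − 1} = 25.
Check values of n near the boundary:
  n = 4: C(4, 3) = 4; 4 < 25? YES
  n = 5: C(5, 3) = 10; 10 < 25? YES
  n = 6: C(6, 3) = 20; 20 < 25? YES
  n = 7: C(7, 3) = 35; 35 < 25? NO
  n = 8: C(8, 3) = 56; 56 < 25? NO
  n = 9: C(9, 3) = 84; 84 < 25? NO
The largest n with C(n, 3) < 25 is n = 6 (where E[X] = 4/5 ≈ 0.800000). Hence R_5(3) > 6, i.e. R_5(3) ≥ 7.

Largest n = 6; hence R_5(3) > 6.


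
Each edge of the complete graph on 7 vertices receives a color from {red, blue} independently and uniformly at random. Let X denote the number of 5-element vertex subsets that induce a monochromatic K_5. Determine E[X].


Let X = Σ_S X_S over the C(7, 5) = 21 subsets S of size 5, where X_S = 1 if the K_5 on S is monochromatic.
For a fixed S, the K_5 on S has C(5, 2) = 10 edges. P[all 10 edges red] = (1/2)^10, and likewise for blue, so P[monochromatic] = 2·(1/2)^10 = 2^{1 − 10} = 1/512.
Summing: E[X] = C(7, 5) · 2^{1 − 10} = 21 · 1/512 = 21/512.
Numerically: E[X] ≈ 0.041.

E[X] = C(7,5)·2^(1−C(5,2)) = 21/512 ≈ 0.041.


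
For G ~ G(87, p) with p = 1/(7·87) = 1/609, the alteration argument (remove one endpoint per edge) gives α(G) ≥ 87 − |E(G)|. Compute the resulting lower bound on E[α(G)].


E[|E(G)|] = C(87, 2)·p = 3741 · (1/609) = 43/7.
E[α(G)] ≥ n − E[|E(G)|] = 87 − 43/7 = 566/7.
Numerically: ≈ 80.8571.
(This is only a lower bound; the true E[α(G)] may be larger.)

E[α(G)] ≥ 566/7 ≈ 80.8571.


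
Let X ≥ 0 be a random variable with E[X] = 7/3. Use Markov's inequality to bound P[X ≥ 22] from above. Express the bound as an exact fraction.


μ = E[X] = 7/3, a = 22.
Markov: P[X ≥ 22] ≤ μ/a = (7/3)/22 = 7/66.
Numerically: ≈ 0.10606.
(Since a = 22 > μ = 2.33333, the bound 7/66 is < 1 and informative.)

P[X ≥ 22] ≤ 7/66 ≈ 0.10606.


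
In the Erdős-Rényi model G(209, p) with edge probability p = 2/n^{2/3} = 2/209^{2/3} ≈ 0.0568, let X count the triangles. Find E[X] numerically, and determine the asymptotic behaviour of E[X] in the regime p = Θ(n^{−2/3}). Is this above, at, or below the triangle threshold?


Number of potential triangles: C(209, 3) = 1499784.
Each occurs with probability p³ ≈ (0.0568)³ ≈ 1.83146e-04.
By linearity: E[X] = C(209, 3)·p³ ≈ 1499784 · 1.83146e-04 ≈ 274.679.
Since α = 2/3 < 1, p = c/n^{2/3} ≫ 1/n is above the triangle threshold p ~ 1/n. Asymptotically E[X] ~ (c³/6)·n^{3(1−α)} = (2³/6)·n^{1} → ∞; triangles are abundant w.h.p.

E[X] ≈ 274.679; in regime p = Θ(1/n^{2/3}) E[X] diverges (above the triangle threshold p ~ 1/n).


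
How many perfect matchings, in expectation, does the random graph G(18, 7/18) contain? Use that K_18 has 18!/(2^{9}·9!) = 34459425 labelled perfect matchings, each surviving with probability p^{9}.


K_18 has 18!/(2^{9}·9!) = 34459425 labelled perfect matchings.
For each such perfect matching H, let X_H = 1 if all 9 edges of H are present in G. Then P[X_H = 1] = p^{9} = (7/18)^{9} = 40353607/198359290368.
By linearity of expectation: E[X] = Σ_H E[X_H] = 34459425 · p^{9} = 34459425 · 40353607/198359290368 = 17167433257975/2448880128.
Numerically: E[X] ≈ 7010.32.

E[X] = 34459425 · (7/18)^{9} = 17167433257975/2448880128 ≈ 7010.32.


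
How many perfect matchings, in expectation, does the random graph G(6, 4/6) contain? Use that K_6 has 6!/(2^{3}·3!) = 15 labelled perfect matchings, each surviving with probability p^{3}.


K_6 has 6!/(2^{3}·3!) = 15 labelled perfect matchings.
For each such perfect matching H, let X_H = 1 if all 3 edges of H are present in G. Then P[X_H = 1] = p^{3} = (2/3)^{3} = 8/27.
Summing the indicators: E[X] = Σ_H E[X_H] = 15 · p^{3} = 15 · 8/27 = 40/9.
Numerically: E[X] ≈ 4.444.

E[X] = 15 · (2/3)^{3} = 40/9 ≈ 4.444.


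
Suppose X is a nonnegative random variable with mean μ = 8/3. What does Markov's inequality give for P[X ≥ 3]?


μ = E[X] = 8/3, a = 3.
Markov: P[X ≥ 3] ≤ μ/a = (8/3)/3 = 8/9.
Numerically: ≈ 0.8889.
(Since a = 3 > μ = 2.6667, the bound 8/9 is < 1 and informative.)

P[X ≥ 3] ≤ 8/9 ≈ 0.8889.


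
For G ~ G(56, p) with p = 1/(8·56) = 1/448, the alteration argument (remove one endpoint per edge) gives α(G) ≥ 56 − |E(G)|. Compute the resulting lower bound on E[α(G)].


E[|E(G)|] = C(56, 2)·p = 1540 · (1/448) = 55/16.
E[α(G)] ≥ n − E[|E(G)|] = 56 − 55/16 = 841/16.
Numerically: ≈ 52.562.
(This is only a lower bound; the true E[α(G)] may be larger.)

E[α(G)] ≥ 841/16 ≈ 52.562.


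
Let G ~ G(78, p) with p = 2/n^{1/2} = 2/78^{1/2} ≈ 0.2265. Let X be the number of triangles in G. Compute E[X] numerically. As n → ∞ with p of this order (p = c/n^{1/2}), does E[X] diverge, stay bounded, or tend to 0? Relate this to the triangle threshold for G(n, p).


Number of potential triangles: C(78, 3) = 76076.
Each occurs with probability p³ ≈ (0.2265)³ ≈ 1.161310e-02.
By linearity: E[X] = C(78, 3)·p³ ≈ 76076 · 1.161310e-02 ≈ 883.4780.
Since α = 1/2 < 1, p = c/n^{1/2} ≫ 1/n is above the triangle threshold p ~ 1/n. Asymptotically E[X] ~ (c³/6)·n^{3(1−α)} = (2³/6)·n^{1.5} → ∞; triangles are abundant w.h.p.

E[X] ≈ 883.4780; in regime p = Θ(1/n^{1/2}) E[X] diverges (above the triangle threshold p ~ 1/n).


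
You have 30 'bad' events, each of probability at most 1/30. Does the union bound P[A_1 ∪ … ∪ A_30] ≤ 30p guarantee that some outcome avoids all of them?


Union bound: P[∪_{i=1}^{30} A_i] ≤ Σ_i P[A_i] ≤ 30·p = 30·(1/30) = 1.
Numerically: 1 ≈ 1.0000.
Is 1 < 1? NO.
Since the bound 1 is ≥ 1, the union bound is uninformative here; it does NOT by itself certify existence.

30·p = 1 ≈ 1.0000; existence NOT certified by the union bound.


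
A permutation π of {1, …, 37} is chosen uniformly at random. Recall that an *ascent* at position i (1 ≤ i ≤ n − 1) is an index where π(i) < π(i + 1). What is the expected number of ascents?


Write X = Σ X_I over i = 1, …, 36, with X_I the indicator of one ascent.
There are 36 indicators.
For each fixed i, the pair (π(i), π(i+1)) is a uniformly random ordered pair of distinct values from {1, …, 37}; by symmetry P[π(i) < π(i+1)] = 1/2.
By linearity: E[X] = 36 · (1/2) = (37 − 1) · (1/2) = 18 ≈ 18.000000.

E[X] = 18 = 18.000000.


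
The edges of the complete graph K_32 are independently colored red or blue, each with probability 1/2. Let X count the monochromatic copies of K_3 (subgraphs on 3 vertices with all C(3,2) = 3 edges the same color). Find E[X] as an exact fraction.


Let X = Σ_S X_S over the C(32, 3) = 4960 subsets S of size 3, where X_S = 1 if the K_3 on S is monochromatic.
For a fixed S, the K_3 on S has C(3, 2) = 3 edges. P[all 3 edges red] = (1/2)^3, and likewise for blue, so P[monochromatic] = 2·(1/2)^3 = 2^{1 − 3} = 1/4.
By linearity: E[X] = C(32, 3) · 2^{1 − 3} = 4960 · 1/4 = 1240.
Numerically: E[X] ≈ 1240.000000.

E[X] = C(32,3)·2^(1−C(3,2)) = 1240 ≈ 1240.000000.


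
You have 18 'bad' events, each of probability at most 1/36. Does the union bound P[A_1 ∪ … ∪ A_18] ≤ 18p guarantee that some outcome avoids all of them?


Union bound: P[∪_{i=1}^{18} A_i] ≤ Σ_i P[A_i] ≤ 18·p = 18·(1/36) = 1/2.
Numerically: 1/2 ≈ 0.5000.
Is 1/2 < 1? YES.
Since P[∪ A_i] ≤ 1/2 < 1, the complement has P[∩ A_i^c] ≥ 1 − 1/2 = 1/2 > 0, so some outcome avoids every A_i.

18·p = 1/2 ≈ 0.5000; existence CERTIFIED by the union bound.


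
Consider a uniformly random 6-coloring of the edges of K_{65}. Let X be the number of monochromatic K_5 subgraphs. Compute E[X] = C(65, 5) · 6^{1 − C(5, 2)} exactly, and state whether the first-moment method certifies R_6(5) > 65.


E[X] = C(65, 5) · 6^{1 − 10} = 8259888 · 6^{−9} = 8259888/10077696.
As a reduced fraction: E[X] = 172081/209952 ≈ 0.820.
Is E[X] < 1? YES.
Since E[X] < 1, there exists a 6-coloring of K_{65} with no monochromatic K_5; hence R_6(5) > 65.

E[X] = 172081/209952 ≈ 0.820; E[X] < 1, so R_6(5) > 65.


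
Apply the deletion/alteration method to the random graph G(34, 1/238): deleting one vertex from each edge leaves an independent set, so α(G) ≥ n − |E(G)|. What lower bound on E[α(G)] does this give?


E[|E(G)|] = C(34, 2)·p = 561 · (1/238) = 33/14.
E[α(G)] ≥ n − E[|E(G)|] = 34 − 33/14 = 443/14.
Numerically: ≈ 31.64286.
(This is only a lower bound; the true E[α(G)] may be larger.)

E[α(G)] ≥ 443/14 ≈ 31.64286.


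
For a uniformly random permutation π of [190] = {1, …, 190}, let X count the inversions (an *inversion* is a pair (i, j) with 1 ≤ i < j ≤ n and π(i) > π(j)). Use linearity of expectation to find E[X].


Write X = Σ X_I over the C(190, 2) = 17955 pairs i < j, with X_I the indicator of one inversion.
There are 17955 indicators.
For each fixed pair i < j, the values π(i) and π(j) are two distinct elements of {1, …, 190} in uniformly random order; by symmetry P[π(i) > π(j)] = 1/2.
By linearity: E[X] = 17955 · (1/2) = C(190, 2) · (1/2) = 17955/2 = 17955/2 ≈ 8977.500000.

E[X] = 17955/2 = 8977.500000.


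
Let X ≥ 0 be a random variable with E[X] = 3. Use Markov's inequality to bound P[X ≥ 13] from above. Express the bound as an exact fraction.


μ = E[X] = 3, a = 13.
Markov: P[X ≥ 13] ≤ μ/a = (3)/13 = 3/13.
Numerically: ≈ 0.230769.
(Since a = 13 > μ = 3.000000, the bound 3/13 is < 1 and informative.)

P[X ≥ 13] ≤ 3/13 ≈ 0.230769.


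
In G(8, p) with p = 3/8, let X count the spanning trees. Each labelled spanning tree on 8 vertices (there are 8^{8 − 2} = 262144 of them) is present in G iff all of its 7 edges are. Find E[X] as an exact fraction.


K_8 has 8^{8 − 2} = 262144 labelled spanning trees.
For each such spanning tree H, let X_H = 1 if all 7 edges of H are present in G. Then P[X_H = 1] = p^{7} = (3/8)^{7} = 2187/2097152.
By linearity: E[X] = Σ_H E[X_H] = 262144 · p^{7} = 262144 · 2187/2097152 = 2187/8.
Numerically: E[X] ≈ 273.

E[X] = 262144 · (3/8)^{7} = 2187/8 ≈ 273.


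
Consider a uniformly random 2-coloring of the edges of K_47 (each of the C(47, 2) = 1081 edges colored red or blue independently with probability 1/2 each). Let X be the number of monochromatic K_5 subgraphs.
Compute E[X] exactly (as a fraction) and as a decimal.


Let X = Σ_S X_S over the C(47, 5) = 1533939 subsets S of size 5, where X_S = 1 if the K_5 on S is monochromatic.
For a fixed S, the K_5 on S has C(5, 2) = 10 edges. P[all 10 edges red] = (1/2)^10, and likewise for blue, so P[monochromatic] = 2·(1/2)^10 = 2^{1 − 10} = 1/512.
Summing: E[X] = C(47, 5) · 2^{1 − 10} = 1533939 · 1/512 = 1533939/512.
Numerically: E[X] ≈ 2995.97461.

E[X] = C(47,5)·2^(1−C(5,2)) = 1533939/512 ≈ 2995.97461.


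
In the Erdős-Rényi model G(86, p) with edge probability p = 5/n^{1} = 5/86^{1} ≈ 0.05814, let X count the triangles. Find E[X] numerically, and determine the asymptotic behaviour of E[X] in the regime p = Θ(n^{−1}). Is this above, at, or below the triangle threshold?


Number of potential triangles: C(86, 3) = 102340.
Each occurs with probability p³ ≈ (0.05814)³ ≈ 1.9652358e-04.
By linearity: E[X] = C(86, 3)·p³ ≈ 102340 · 1.9652358e-04 ≈ 20.11222.
Here α = 1, so p = 5/n is exactly at the triangle threshold p ~ 1/n. Asymptotically E[X] → c³/6 = 5³/6 = 125/6 ≈ 20.83333, a bounded constant. In this regime the triangle count is asymptotically Poisson(c³/6).

E[X] ≈ 20.11222; in regime p = Θ(1/n^{1}) E[X] stays bounded (at the triangle threshold p ~ 1/n).


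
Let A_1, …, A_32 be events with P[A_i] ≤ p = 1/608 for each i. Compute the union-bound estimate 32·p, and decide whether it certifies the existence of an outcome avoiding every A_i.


Union bound: P[∪_{i=1}^{32} A_i] ≤ Σ_i P[A_i] ≤ 32·p = 32·(1/608) = 1/19.
Numerically: 1/19 ≈ 0.0526316.
Is 1/19 < 1? YES.
Since P[∪ A_i] ≤ 1/19 < 1, the complement has P[∩ A_i^c] ≥ 1 − 1/19 = 18/19 > 0, so some outcome avoids every A_i.

32·p = 1/19 ≈ 0.0526316; existence CERTIFIED by the union bound.


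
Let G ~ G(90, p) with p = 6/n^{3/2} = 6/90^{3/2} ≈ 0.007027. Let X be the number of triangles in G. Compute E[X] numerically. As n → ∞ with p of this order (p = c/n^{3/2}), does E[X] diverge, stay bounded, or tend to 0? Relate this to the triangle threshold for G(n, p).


Number of potential triangles: C(90, 3) = 117480.
Each occurs with probability p³ ≈ (0.007027)³ ≈ 3.470264e-07.
By linearity: E[X] = C(90, 3)·p³ ≈ 117480 · 3.470264e-07 ≈ 0.0408.
Since α = 3/2 > 1, p = c/n^{3/2} = o(1/n) is below the triangle threshold p ~ 1/n. Asymptotically E[X] ~ (c³/6)·n^{3(1−α)} = (6³/6)·n^{-1.5} → 0, so by Markov's inequality G has no triangles w.h.p.

E[X] ≈ 0.0408; in regime p = Θ(1/n^{3/2}) E[X] tends to 0 (below the triangle threshold p ~ 1/n).


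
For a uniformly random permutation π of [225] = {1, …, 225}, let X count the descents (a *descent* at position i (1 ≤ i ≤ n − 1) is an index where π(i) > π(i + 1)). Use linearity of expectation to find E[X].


Write X = Σ X_I over i = 1, …, 224, with X_I the indicator of one descent.
There are 224 indicators.
For each fixed i, the pair (π(i), π(i+1)) is a uniformly random ordered pair of distinct values from {1, …, 225}; by symmetry P[π(i) > π(i+1)] = 1/2.
By linearity: E[X] = 224 · (1/2) = (225 − 1) · (1/2) = 112 ≈ 112.00000.

E[X] = 112 = 112.00000.


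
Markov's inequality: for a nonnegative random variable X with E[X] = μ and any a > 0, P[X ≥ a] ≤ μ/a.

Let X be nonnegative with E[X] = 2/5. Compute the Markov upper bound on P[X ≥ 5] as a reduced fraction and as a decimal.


μ = E[X] = 2/5, a = 5.
Markov: P[X ≥ 5] ≤ μ/a = (2/5)/5 = 2/25.
Numerically: ≈ 0.080.
(Since a = 5 > μ = 0.400, the bound 2/25 is < 1 and informative.)

P[X ≥ 5] ≤ 2/25 ≈ 0.080.


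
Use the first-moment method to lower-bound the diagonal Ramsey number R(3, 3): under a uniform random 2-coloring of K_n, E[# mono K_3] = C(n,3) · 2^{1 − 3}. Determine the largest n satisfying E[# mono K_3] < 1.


We need C(n, 3) · 2^{1 − 3} < 1, i.e. C(n, 3) < 2^{3 − 1} = 4.
Check values of n near the boundary:
  n = 3: C(3, 3) = 1; 1 < 4? YES
  n = 4: C(4, 3) = 4; 4 < 4? NO
The largest n with C(n, 3) < 4 is n = 3 (where E[X] = 1/4 ≈ 0.250000). Hence R(3, 3) > 3, i.e. R(3, 3) ≥ 4.

Largest n = 3; hence R(3, 3) > 3.


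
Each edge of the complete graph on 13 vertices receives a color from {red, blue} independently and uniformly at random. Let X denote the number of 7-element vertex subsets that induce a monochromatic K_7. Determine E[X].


Let X = Σ_S X_S over the C(13, 7) = 1716 subsets S of size 7, where X_S = 1 if the K_7 on S is monochromatic.
For a fixed S, the K_7 on S has C(7, 2) = 21 edges. P[all 21 edges red] = (1/2)^21, and likewise for blue, so P[monochromatic] = 2·(1/2)^21 = 2^{1 − 21} = 1/1048576.
Summing: E[X] = C(13, 7) · 2^{1 − 21} = 1716 · 1/1048576 = 429/262144.
Numerically: E[X] ≈ 0.00164.

E[X] = C(13,7)·2^(1−C(7,2)) = 429/262144 ≈ 0.00164.


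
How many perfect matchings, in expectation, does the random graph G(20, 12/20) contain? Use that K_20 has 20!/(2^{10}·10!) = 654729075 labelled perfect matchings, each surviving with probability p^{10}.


K_20 has 20!/(2^{10}·10!) = 654729075 labelled perfect matchings.
For each such perfect matching H, let X_H = 1 if all 10 edges of H are present in G. Then P[X_H = 1] = p^{10} = (3/5)^{10} = 59049/9765625.
Summing the indicators: E[X] = Σ_H E[X_H] = 654729075 · p^{10} = 654729075 · 59049/9765625 = 1546443885987/390625.
Numerically: E[X] ≈ 3.9589e+06.

E[X] = 654729075 · (3/5)^{10} = 1546443885987/390625 ≈ 3.9589e+06.


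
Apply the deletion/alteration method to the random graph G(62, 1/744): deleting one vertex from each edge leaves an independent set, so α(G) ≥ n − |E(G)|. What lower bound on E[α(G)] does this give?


E[|E(G)|] = C(62, 2)·p = 1891 · (1/744) = 61/24.
E[α(G)] ≥ n − E[|E(G)|] = 62 − 61/24 = 1427/24.
Numerically: ≈ 59.4583.
(This is only a lower bound; the true E[α(G)] may be larger.)

E[α(G)] ≥ 1427/24 ≈ 59.4583.


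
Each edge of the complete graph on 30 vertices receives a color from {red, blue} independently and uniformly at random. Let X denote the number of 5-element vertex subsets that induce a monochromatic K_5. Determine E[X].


Let X = Σ_S X_S over the C(30, 5) = 142506 subsets S of size 5, where X_S = 1 if the K_5 on S is monochromatic.
For a fixed S, the K_5 on S has C(5, 2) = 10 edges. P[all 10 edges red] = (1/2)^10, and likewise for blue, so P[monochromatic] = 2·(1/2)^10 = 2^{1 − 10} = 1/512.
By linearity of expectation: E[X] = C(30, 5) · 2^{1 − 10} = 142506 · 1/512 = 71253/256.
Numerically: E[X] ≈ 278.332031.

E[X] = C(30,5)·2^(1−C(5,2)) = 71253/256 ≈ 278.332031.


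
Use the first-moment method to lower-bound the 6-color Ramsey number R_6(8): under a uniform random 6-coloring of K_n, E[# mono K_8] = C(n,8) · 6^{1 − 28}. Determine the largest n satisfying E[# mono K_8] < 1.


We need C(n, 8) · 6^{1 − 28} < 1, i.e. C(n, 8) < 6^{28 − 1} = 1023490369077469249536.
Check values of n near the boundary:
  n = 1594: C(1594, 8) = 1015652773590544255167; 1015652773590544255167 < 1023490369077469249536? YES
  n = 1595: C(1595, 8) = 1020772636343363633895; 1020772636343363633895 < 1023490369077469249536? YES
  n = 1596: C(1596, 8) = 1025915067760710553965; 1025915067760710553965 < 1023490369077469249536? NO
  n = 1597: C(1597, 8) = 1031080153060953275445; 1031080153060953275445 < 1023490369077469249536? NO
The largest n with C(n, 8) < 1023490369077469249536 is n = 1595 (where E[X] = 113419181815929292655/113721152119718805504 ≈ 0.997). Hence R_6(8) > 1595, i.e. R_6(8) ≥ 1596.

Largest n = 1595; hence R_6(8) > 1595.


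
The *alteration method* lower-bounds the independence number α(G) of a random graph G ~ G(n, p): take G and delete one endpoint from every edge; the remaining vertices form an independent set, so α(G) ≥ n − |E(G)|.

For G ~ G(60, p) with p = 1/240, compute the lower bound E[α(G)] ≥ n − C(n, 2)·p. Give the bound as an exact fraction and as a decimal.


E[|E(G)|] = C(60, 2)·p = 1770 · (1/240) = 59/8.
E[α(G)] ≥ n − E[|E(G)|] = 60 − 59/8 = 421/8.
Numerically: ≈ 52.625000.
(This is only a lower bound; the true E[α(G)] may be larger.)

E[α(G)] ≥ 421/8 ≈ 52.625000.


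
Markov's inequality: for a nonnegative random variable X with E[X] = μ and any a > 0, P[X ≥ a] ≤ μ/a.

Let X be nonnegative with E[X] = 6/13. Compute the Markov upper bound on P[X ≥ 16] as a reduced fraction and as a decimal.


μ = E[X] = 6/13, a = 16.
Markov: P[X ≥ 16] ≤ μ/a = (6/13)/16 = 3/104.
Numerically: ≈ 0.028846.
(Since a = 16 > μ = 0.461538, the bound 3/104 is < 1 and informative.)

P[X ≥ 16] ≤ 3/104 ≈ 0.028846.


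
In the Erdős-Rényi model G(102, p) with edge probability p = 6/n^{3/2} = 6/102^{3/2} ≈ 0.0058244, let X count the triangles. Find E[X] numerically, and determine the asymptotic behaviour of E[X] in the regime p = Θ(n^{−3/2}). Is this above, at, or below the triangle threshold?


Number of potential triangles: C(102, 3) = 171700.
Each occurs with probability p³ ≈ (0.0058244)³ ≈ 1.97584548e-07.
By linearity: E[X] = C(102, 3)·p³ ≈ 171700 · 1.97584548e-07 ≈ 0.033925.
Since α = 3/2 > 1, p = c/n^{3/2} = o(1/n) is below the triangle threshold p ~ 1/n. Asymptotically E[X] ~ (c³/6)·n^{3(1−α)} = (6³/6)·n^{-1.5} → 0, so by Markov's inequality G has no triangles w.h.p.

E[X] ≈ 0.033925; in regime p = Θ(1/n^{3/2}) E[X] tends to 0 (below the triangle threshold p ~ 1/n).


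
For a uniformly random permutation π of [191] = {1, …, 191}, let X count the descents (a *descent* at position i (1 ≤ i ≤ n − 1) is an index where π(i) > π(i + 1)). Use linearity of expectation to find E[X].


Write X = Σ X_I over i = 1, …, 190, with X_I the indicator of one descent.
There are 190 indicators.
For each fixed i, the pair (π(i), π(i+1)) is a uniformly random ordered pair of distinct values from {1, …, 191}; by symmetry P[π(i) > π(i+1)] = 1/2.
By linearity: E[X] = 190 · (1/2) = (191 − 1) · (1/2) = 95 ≈ 95.0000.

E[X] = 95 = 95.0000.


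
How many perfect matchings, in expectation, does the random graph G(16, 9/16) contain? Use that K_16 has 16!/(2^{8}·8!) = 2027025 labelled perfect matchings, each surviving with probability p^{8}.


K_16 has 16!/(2^{8}·8!) = 2027025 labelled perfect matchings.
For each such perfect matching H, let X_H = 1 if all 8 edges of H are present in G. Then P[X_H = 1] = p^{8} = (9/16)^{8} = 43046721/4294967296.
Summing the indicators: E[X] = Σ_H E[X_H] = 2027025 · p^{8} = 2027025 · 43046721/4294967296 = 87256779635025/4294967296.
Numerically: E[X] ≈ 2.03e+04.

E[X] = 2027025 · (9/16)^{8} = 87256779635025/4294967296 ≈ 2.03e+04.


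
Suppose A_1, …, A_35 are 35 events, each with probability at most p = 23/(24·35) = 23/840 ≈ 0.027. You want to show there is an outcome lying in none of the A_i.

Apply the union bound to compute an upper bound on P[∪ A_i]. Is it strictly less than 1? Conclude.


Union bound: P[∪_{i=1}^{35} A_i] ≤ Σ_i P[A_i] ≤ 35·p = 35·(23/840) = 23/24.
Numerically: 23/24 ≈ 0.958.
Is 23/24 < 1? YES.
Since P[∪ A_i] ≤ 23/24 < 1, the complement has P[∩ A_i^c] ≥ 1 − 23/24 = 1/24 > 0, so some outcome avoids every A_i.

35·p = 23/24 ≈ 0.958; existence CERTIFIED by the union bound.


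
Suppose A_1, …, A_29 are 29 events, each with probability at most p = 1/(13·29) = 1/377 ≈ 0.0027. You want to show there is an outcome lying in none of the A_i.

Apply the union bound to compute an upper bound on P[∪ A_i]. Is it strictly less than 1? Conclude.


Union bound: P[∪_{i=1}^{29} A_i] ≤ Σ_i P[A_i] ≤ 29·p = 29·(1/377) = 1/13.
Numerically: 1/13 ≈ 0.0769.
Is 1/13 < 1? YES.
Since P[∪ A_i] ≤ 1/13 < 1, the complement has P[∩ A_i^c] ≥ 1 − 1/13 = 12/13 > 0, so some outcome avoids every A_i.

29·p = 1/13 ≈ 0.0769; existence CERTIFIED by the union bound.


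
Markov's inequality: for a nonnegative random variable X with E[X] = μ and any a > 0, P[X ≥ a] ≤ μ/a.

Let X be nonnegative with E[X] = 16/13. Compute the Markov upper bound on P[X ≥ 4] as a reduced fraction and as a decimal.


μ = E[X] = 16/13, a = 4.
Markov: P[X ≥ 4] ≤ μ/a = (16/13)/4 = 4/13.
Numerically: ≈ 0.3077.
(Since a = 4 > μ = 1.2308, the bound 4/13 is < 1 and informative.)

P[X ≥ 4] ≤ 4/13 ≈ 0.3077.


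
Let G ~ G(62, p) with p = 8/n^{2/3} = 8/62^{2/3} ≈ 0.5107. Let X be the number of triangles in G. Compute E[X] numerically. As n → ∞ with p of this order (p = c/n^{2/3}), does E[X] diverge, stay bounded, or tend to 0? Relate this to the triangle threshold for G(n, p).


Number of potential triangles: C(62, 3) = 37820.
Each occurs with probability p³ ≈ (0.5107)³ ≈ 1.3319459e-01.
By linearity: E[X] = C(62, 3)·p³ ≈ 37820 · 1.3319459e-01 ≈ 5037.41935.
Since α = 2/3 < 1, p = c/n^{2/3} ≫ 1/n is above the triangle threshold p ~ 1/n. Asymptotically E[X] ~ (c³/6)·n^{3(1−α)} = (8³/6)·n^{1} → ∞; triangles are abundant w.h.p.

E[X] ≈ 5037.41935; in regime p = Θ(1/n^{2/3}) E[X] diverges (above the triangle threshold p ~ 1/n).


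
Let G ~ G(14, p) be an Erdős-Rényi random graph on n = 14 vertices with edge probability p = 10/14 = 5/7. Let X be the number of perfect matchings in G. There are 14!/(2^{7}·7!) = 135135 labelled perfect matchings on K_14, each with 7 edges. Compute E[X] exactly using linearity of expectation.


K_14 has 14!/(2^{7}·7!) = 135135 labelled perfect matchings.
For each such perfect matching H, let X_H = 1 if all 7 edges of H are present in G. Then P[X_H = 1] = p^{7} = (5/7)^{7} = 78125/823543.
By linearity: E[X] = Σ_H E[X_H] = 135135 · p^{7} = 135135 · 78125/823543 = 1508203125/117649.
Numerically: E[X] ≈ 1.282e+04.

E[X] = 135135 · (5/7)^{7} = 1508203125/117649 ≈ 1.282e+04.


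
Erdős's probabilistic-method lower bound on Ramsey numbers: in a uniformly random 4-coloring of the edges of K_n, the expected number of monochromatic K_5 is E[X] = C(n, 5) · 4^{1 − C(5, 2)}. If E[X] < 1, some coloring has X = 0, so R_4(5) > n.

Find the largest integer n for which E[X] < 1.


We need C(n, 5) · 4^{1 − 10} < 1, i.e. C(n, 5) < 4^{10 − 1} = 262144.
Check values of n near the boundary:
  n = 29: C(29, 5) = 118755; 118755 < 262144? YES
  n = 30: C(30, 5) = 142506; 142506 < 262144? YES
  n = 31: C(31, 5) = 169911; 169911 < 262144? YES
  n = 32: C(32, 5) = 201376; 201376 < 262144? YES
  n = 33: C(33, 5) = 237336; 237336 < 262144? YES
  n = 34: C(34, 5) = 278256; 278256 < 262144? NO
  n = 35: C(35, 5) = 324632; 324632 < 262144? NO
  n = 36: C(36, 5) = 376992; 376992 < 262144? NO
The largest n with C(n, 5) < 262144 is n = 33 (where E[X] = 29667/32768 ≈ 0.905365). Hence R_4(5) > 33, i.e. R_4(5) ≥ 34.

Largest n = 33; hence R_4(5) > 33.


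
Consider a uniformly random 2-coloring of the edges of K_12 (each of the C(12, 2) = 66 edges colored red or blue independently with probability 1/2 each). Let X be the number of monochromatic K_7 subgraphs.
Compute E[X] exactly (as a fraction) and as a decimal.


Let X = Σ_S X_S over the C(12, 7) = 792 subsets S of size 7, where X_S = 1 if the K_7 on S is monochromatic.
For a fixed S, the K_7 on S has C(7, 2) = 21 edges. P[all 21 edges red] = (1/2)^21, and likewise for blue, so P[monochromatic] = 2·(1/2)^21 = 2^{1 − 21} = 1/1048576.
Summing: E[X] = C(12, 7) · 2^{1 − 21} = 792 · 1/1048576 = 99/131072.
Numerically: E[X] ≈ 0.0008.

E[X] = C(12,7)·2^(1−C(7,2)) = 99/131072 ≈ 0.0008.


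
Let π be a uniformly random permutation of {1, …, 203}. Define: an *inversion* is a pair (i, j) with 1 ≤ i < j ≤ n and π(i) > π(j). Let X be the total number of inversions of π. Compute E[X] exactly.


Write X = Σ X_I over the C(203, 2) = 20503 pairs i < j, with X_I the indicator of one inversion.
There are 20503 indicators.
For each fixed pair i < j, the values π(i) and π(j) are two distinct elements of {1, …, 203} in uniformly random order; by symmetry P[π(i) > π(j)] = 1/2.
By linearity: E[X] = 20503 · (1/2) = C(203, 2) · (1/2) = 20503/2 = 20503/2 ≈ 10251.5000.

E[X] = 20503/2 = 10251.5000.


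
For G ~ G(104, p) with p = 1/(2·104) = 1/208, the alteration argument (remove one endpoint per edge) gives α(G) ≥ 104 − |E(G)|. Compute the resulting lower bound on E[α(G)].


E[|E(G)|] = C(104, 2)·p = 5356 · (1/208) = 103/4.
E[α(G)] ≥ n − E[|E(G)|] = 104 − 103/4 = 313/4.
Numerically: ≈ 78.25000.
(This is only a lower bound; the true E[α(G)] may be larger.)

E[α(G)] ≥ 313/4 ≈ 78.25000.


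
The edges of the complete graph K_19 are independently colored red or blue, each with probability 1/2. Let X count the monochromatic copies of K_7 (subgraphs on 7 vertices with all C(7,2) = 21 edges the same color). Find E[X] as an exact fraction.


Let X = Σ_S X_S over the C(19, 7) = 50388 subsets S of size 7, where X_S = 1 if the K_7 on S is monochromatic.
For a fixed S, the K_7 on S has C(7, 2) = 21 edges. P[all 21 edges red] = (1/2)^21, and likewise for blue, so P[monochromatic] = 2·(1/2)^21 = 2^{1 − 21} = 1/1048576.
By linearity of expectation: E[X] = C(19, 7) · 2^{1 − 21} = 50388 · 1/1048576 = 12597/262144.
Numerically: E[X] ≈ 0.048.

E[X] = C(19,7)·2^(1−C(7,2)) = 12597/262144 ≈ 0.048.


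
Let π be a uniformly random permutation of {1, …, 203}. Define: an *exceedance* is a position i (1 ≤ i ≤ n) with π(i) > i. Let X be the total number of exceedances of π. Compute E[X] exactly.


Write X = Σ_{i=1}^{203} X_i, where X_i = 1_{π(i) > i}.
For each fixed i, π(i) is uniform over {1, …, 203} (marginal of a uniform permutation), so P[π(i) > i] = (n − i)/n. Summing: Σ_{i=1}^{203} (n − i)/n = (0 + 1 + … + 202)/203 = 203(203 − 1)/(2·203) = (203 − 1)/2.
Hence E[X] = Σ_{i=1}^{203} (203 − i)/203 = 101 ≈ 101.00000.

E[X] = 101 = 101.00000.


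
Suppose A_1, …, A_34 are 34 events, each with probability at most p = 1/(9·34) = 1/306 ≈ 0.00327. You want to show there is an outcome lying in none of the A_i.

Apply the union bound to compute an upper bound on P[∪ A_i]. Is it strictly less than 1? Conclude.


Union bound: P[∪_{i=1}^{34} A_i] ≤ Σ_i P[A_i] ≤ 34·p = 34·(1/306) = 1/9.
Numerically: 1/9 ≈ 0.11111.
Is 1/9 < 1? YES.
Since P[∪ A_i] ≤ 1/9 < 1, the complement has P[∩ A_i^c] ≥ 1 − 1/9 = 8/9 > 0, so some outcome avoids every A_i.

34·p = 1/9 ≈ 0.11111; existence CERTIFIED by the union bound.


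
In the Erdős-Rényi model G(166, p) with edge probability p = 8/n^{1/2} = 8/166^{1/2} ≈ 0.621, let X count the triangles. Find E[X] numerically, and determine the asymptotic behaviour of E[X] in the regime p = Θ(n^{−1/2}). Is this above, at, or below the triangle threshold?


Number of potential triangles: C(166, 3) = 748660.
Each occurs with probability p³ ≈ (0.621)³ ≈ 2.39391e-01.
By linearity: E[X] = C(166, 3)·p³ ≈ 748660 · 2.39391e-01 ≈ 179222.470.
Since α = 1/2 < 1, p = c/n^{1/2} ≫ 1/n is above the triangle threshold p ~ 1/n. Asymptotically E[X] ~ (c³/6)·n^{3(1−α)} = (8³/6)·n^{1.5} → ∞; triangles are abundant w.h.p.

E[X] ≈ 179222.470; in regime p = Θ(1/n^{1/2}) E[X] diverges (above the triangle threshold p ~ 1/n).


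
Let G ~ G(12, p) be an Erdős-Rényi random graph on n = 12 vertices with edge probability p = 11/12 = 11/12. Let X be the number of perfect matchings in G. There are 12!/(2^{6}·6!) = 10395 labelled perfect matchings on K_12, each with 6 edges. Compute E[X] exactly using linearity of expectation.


K_12 has 12!/(2^{6}·6!) = 10395 labelled perfect matchings.
For each such perfect matching H, let X_H = 1 if all 6 edges of H are present in G. Then P[X_H = 1] = p^{6} = (11/12)^{6} = 1771561/2985984.
By linearity: E[X] = Σ_H E[X_H] = 10395 · p^{6} = 10395 · 1771561/2985984 = 682050985/110592.
Numerically: E[X] ≈ 6167.3.

E[X] = 10395 · (11/12)^{6} = 682050985/110592 ≈ 6167.3.


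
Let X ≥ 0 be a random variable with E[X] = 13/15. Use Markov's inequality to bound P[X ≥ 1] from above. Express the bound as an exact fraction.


μ = E[X] = 13/15, a = 1.
Markov: P[X ≥ 1] ≤ μ/a = (13/15)/1 = 13/15.
Numerically: ≈ 0.8667.
(Since a = 1 > μ = 0.8667, the bound 13/15 is < 1 and informative.)

P[X ≥ 1] ≤ 13/15 ≈ 0.8667.


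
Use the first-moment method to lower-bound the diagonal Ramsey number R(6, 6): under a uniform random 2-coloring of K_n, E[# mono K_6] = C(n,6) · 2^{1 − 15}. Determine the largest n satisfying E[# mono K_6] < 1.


We need C(n, 6) · 2^{1 − 15} < 1, i.e. C(n, 6) < 2^{15 − 1} = 16384.
Check values of n near the boundary:
  n = 16: C(16, 6) = 8008; 8008 < 16384? YES
  n = 17: C(17, 6) = 12376; 12376 < 16384? YES
  n = 18: C(18, 6) = 18564; 18564 < 16384? NO
  n = 19: C(19, 6) = 27132; 27132 < 16384? NO
  n = 20: C(20, 6) = 38760; 38760 < 16384? NO
The largest n with C(n, 6) < 16384 is n = 17 (where E[X] = 1547/2048 ≈ 0.7553711). Hence R(6, 6) > 17, i.e. R(6, 6) ≥ 18.

Largest n = 17; hence R(6, 6) > 17.


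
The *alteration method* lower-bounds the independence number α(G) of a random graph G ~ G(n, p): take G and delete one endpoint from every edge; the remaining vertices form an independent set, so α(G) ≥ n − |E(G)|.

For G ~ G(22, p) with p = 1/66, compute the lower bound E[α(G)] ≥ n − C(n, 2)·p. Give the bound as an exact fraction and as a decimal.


E[|E(G)|] = C(22, 2)·p = 231 · (1/66) = 7/2.
E[α(G)] ≥ n − E[|E(G)|] = 22 − 7/2 = 37/2.
Numerically: ≈ 18.50000.
(This is only a lower bound; the true E[α(G)] may be larger.)

E[α(G)] ≥ 37/2 ≈ 18.50000.
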